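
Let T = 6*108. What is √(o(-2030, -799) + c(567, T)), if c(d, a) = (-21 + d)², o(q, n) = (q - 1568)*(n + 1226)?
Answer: 133*I*√70 ≈ 1112.8*I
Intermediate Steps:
o(q, n) = (-1568 + q)*(1226 + n)
T = 648
√(o(-2030, -799) + c(567, T)) = √((-1922368 - 1568*(-799) + 1226*(-2030) - 799*(-2030)) + (-21 + 567)²) = √((-1922368 + 1252832 - 2488780 + 1621970) + 546²) = √(-1536346 + 298116) = √(-1238230) = 133*I*√70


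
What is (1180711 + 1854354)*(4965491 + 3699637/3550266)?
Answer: 53504607198829570795/3550266 ≈ 1.5071e+13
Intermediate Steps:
(1180711 + 1854354)*(4965491 + 3699637/3550266) = 3035065*(4965491 + 3699637*(1/3550266)) = 3035065*(4965491 + 3699637/3550266) = 3035065*(17628817570243/3550266) = 53504607198829570795/3550266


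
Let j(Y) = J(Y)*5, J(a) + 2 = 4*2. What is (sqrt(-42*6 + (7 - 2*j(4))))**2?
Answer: -305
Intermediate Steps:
J(a) = 6 (J(a) = -2 + 4*2 = -2 + 8 = 6)
j(Y) = 30 (j(Y) = 6*5 = 30)
(sqrt(-42*6 + (7 - 2*j(4))))**2 = (sqrt(-42*6 + (7 - 2*30)))**2 = (sqrt(-252 + (7 - 60)))**2 = (sqrt(-252 - 53))**2 = (sqrt(-305))**2 = (I*sqrt(305))**2 = -305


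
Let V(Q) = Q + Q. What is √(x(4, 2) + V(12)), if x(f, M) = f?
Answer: 2*√7 ≈ 5.2915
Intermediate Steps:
V(Q) = 2*Q
√(x(4, 2) + V(12)) = √(4 + 2*12) = √(4 + 24) = √28 = 2*√7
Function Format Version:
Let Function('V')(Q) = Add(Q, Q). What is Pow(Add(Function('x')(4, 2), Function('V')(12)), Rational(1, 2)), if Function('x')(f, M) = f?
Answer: Mul(2, Pow(7, Rational(1, 2))) ≈ 5.2915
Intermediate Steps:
Function('V')(Q) = Mul(2, Q)
Pow(Add(Function('x')(4, 2), Function('V')(12)), Rational(1, 2)) = Pow(Add(4, Mul(2, 12)), Rational(1, 2)) = Pow(Add(4, 24), Rational(1, 2)) = Pow(28, Rational(1, 2)) = Mul(2, Pow(7, Rational(1, 2)))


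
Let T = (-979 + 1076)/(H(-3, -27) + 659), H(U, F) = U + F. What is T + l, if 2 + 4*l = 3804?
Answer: 1195923/1258 ≈ 950.65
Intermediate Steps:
l = 1901/2 (l = -1/2 + (1/4)*3804 = -1/2 + 951 = 1901/2 ≈ 950.50)
H(U, F) = F + U
T = 97/629 (T = (-979 + 1076)/((-27 - 3) + 659) = 97/(-30 + 659) = 97/629 ≈ 0.15421)
T + l = 97/629 + 1901/2 = 1195923/1258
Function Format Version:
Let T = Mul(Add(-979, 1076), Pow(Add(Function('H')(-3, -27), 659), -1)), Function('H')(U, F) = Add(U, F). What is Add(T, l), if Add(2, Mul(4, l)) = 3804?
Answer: Rational(1195923, 1258) ≈ 950.65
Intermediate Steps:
l = Rational(1901, 2) (l = Add(Rational(-1, 2), Mul(Rational(1, 4), 3804)) = Add(Rational(-1, 2), 951) = Rational(1901, 2) ≈ 950.50)
Function('H')(U, F) = Add(F, U)
T = Rational(97, 629) (T = Mul(Add(-979, 1076), Pow(Add(Add(-27, -3), 659), -1)) = Mul(97, Pow(Add(-30, 659), -1)) = Mul(97, Pow(629, -1)) = Mul(97, Rational(1, 629)) = Rational(97, 629) ≈ 0.15421)
Add(T, l) = Add(Rational(97, 629), Rational(1901, 2)) = Rational(1195923, 1258)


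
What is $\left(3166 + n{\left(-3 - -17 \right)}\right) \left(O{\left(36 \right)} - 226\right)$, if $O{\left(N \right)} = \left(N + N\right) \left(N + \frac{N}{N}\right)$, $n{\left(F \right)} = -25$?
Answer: $7657758$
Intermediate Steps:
$O{\left(N \right)} = 2 N \left(1 + N\right)$ ($O{\left(N \right)} = 2 N \left(N + 1\right) = 2 N \left(1 + N\right)$)
$\left(3166 + n{\left(-3 - -17 \right)}\right) \left(O{\left(36 \right)} - 226\right) = \left(3166 - 25\right) \left(2 \cdot 36 \left(1 + 36\right) - 226\right) = 3141 \left(2 \cdot 36 \cdot 37 - 226\right) = 3141 \left(2664 - 226\right) = 3141 \cdot 2438 = 7657758$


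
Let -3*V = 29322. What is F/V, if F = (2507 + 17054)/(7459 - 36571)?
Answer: 19561/284540688 ≈ 6.8746e-5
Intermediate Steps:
F = -19561/29112 (F = 19561/(-29112) = 19561*(-1/29112) = -19561/29112 ≈ -0.67192)
V = -9774 (V = -⅓*29322 = -9774)
F/V = -19561/29112/(-9774) = -19561/29112*(-1/9774) = 19561/284540688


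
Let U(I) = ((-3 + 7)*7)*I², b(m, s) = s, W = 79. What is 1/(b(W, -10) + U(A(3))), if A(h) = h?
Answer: 1/242 ≈ 0.0041322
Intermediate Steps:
U(I) = 28*I² (U(I) = (4*7)*I² = 28*I²)
1/(b(W, -10) + U(A(3))) = 1/(-10 + 28*3²) = 1/(-10 + 28*9) = 1/(-10 + 252) = 1/242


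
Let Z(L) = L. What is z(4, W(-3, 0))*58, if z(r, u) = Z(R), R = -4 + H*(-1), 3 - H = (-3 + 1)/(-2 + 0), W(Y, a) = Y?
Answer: -348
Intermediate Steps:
H = 2 (H = 3 - (-3 + 1)/(-2 + 0) = 3 - (-2)/(-2) = 3 - (-2)*(-1)/2 = 3 - 1*1 = 3 - 1 = 2)
R = -6 (R = -4 + 2*(-1) = -4 - 2 = -6)
z(r, u) = -6
z(4, W(-3, 0))*58 = -6*58 = -348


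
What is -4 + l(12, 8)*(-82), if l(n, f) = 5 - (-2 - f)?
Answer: -1234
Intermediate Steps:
l(n, f) = 7 + f (l(n, f) = 5 + (2 + f) = 7 + f)
-4 + l(12, 8)*(-82) = -4 + (7 + 8)*(-82) = -4 + 15*(-82) = -4 - 1230 = -1234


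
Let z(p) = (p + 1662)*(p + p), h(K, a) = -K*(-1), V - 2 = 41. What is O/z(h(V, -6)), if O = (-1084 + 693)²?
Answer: 152881/146630 ≈ 1.0426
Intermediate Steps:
V = 43 (V = 2 + 41 = 43)
h(K, a) = K
O = 152881 (O = (-391)² = 152881)
z(p) = 2*p*(1662 + p) (z(p) = (1662 + p)*(2*p) = 2*p*(1662 + p))
O/z(h(V, -6)) = 152881/((2*43*(1662 + 43))) = 152881/((2*43*1705)) = 152881/146630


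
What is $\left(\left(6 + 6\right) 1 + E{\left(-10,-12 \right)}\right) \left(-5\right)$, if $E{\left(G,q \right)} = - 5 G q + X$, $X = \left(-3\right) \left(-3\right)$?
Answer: $2895$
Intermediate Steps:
$X = 9$
$E{\left(G,q \right)} = 9 - 5 G q$ ($E{\left(G,q \right)} = - 5 G q + 9 = 9 - 5 G q$)
$\left(\left(6 + 6\right) 1 + E{\left(-10,-12 \right)}\right) \left(-5\right) = \left(\left(6 + 6\right) 1 + \left(9 - \left(-50\right) \left(-12\right)\right)\right) \left(-5\right) = \left(12 \cdot 1 + \left(9 - 600\right)\right) \left(-5\right) = \left(12 - 591\right) \left(-5\right) = \left(-579\right) \left(-5\right) = 2895$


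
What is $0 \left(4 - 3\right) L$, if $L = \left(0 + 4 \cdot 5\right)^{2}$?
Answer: $0$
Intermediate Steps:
$L = 400$ ($L = \left(0 + 20\right)^{2} = 20^{2} = 400$)
$0 \left(4 - 3\right) L = 0 \left(4 - 3\right) 400 = 0 \cdot 1 \cdot 400 = 0 \cdot 400 = 0$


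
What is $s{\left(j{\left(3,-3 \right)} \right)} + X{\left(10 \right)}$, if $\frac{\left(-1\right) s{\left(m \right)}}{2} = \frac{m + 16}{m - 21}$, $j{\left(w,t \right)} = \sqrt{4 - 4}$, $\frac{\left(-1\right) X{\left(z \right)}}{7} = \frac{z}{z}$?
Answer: $- \frac{115}{21} \approx -5.4762$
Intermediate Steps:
$X{\left(z \right)} = -7$ ($X{\left(z \right)} = - 7 \frac{z}{z} = \left(-7\right) 1 = -7$)
$j{\left(w,t \right)} = 0$ ($j{\left(w,t \right)} = \sqrt{0} = 0$)
$s{\left(m \right)} = - \frac{2 \left(16 + m\right)}{-21 + m}$ ($s{\left(m \right)} = - 2 \frac{m + 16}{m - 21} = - 2 \frac{16 + m}{-21 + m} = - \frac{2 \left(16 + m\right)}{-21 + m}$)
$s{\left(j{\left(3,-3 \right)} \right)} + X{\left(10 \right)} = \frac{2 \left(-16 - 0\right)}{-21 + 0} - 7 = \frac{2 \left(-16 + 0\right)}{-21} - 7 = 2 \left(- \frac{1}{21}\right) \left(-16\right) - 7 = \frac{32}{21} - 7 = - \frac{115}{21}$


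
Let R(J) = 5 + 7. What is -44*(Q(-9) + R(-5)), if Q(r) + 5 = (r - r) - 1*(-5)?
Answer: -528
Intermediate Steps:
R(J) = 12
Q(r) = 0 (Q(r) = -5 + ((r - r) - 1*(-5)) = -5 + (0 + 5) = -5 + 5 = 0)
-44*(Q(-9) + R(-5)) = -44*(0 + 12) = -44*12 = -528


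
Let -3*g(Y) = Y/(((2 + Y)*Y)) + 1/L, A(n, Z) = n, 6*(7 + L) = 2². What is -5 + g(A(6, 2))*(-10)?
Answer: -1165/228 ≈ -5.1096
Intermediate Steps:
L = -19/3 (L = -7 + (⅙)*2² = -7 + (⅙)*4 = -7 + ⅔ = -19/3 ≈ -6.3333)
g(Y) = 1/19 - 1/(3*(2 + Y)) (g(Y) = -(Y/(((2 + Y)*Y)) + 1/(-19/3))/3 = -(Y/((Y*(2 + Y))) + 1*(-3/19))/3 = -(Y*(1/(Y*(2 + Y))) - 3/19)/3 = -(1/(2 + Y) - 3/19)/3 = -(-3/19 + 1/(2 + Y))/3 = 1/19 - 1/(3*(2 + Y)))
-5 + g(A(6, 2))*(-10) = -5 + ((-13 + 3*6)/(57*(2 + 6)))*(-10) = -5 + ((1/57)*(-13 + 18)/8)*(-10) = -5 + ((1/57)*(⅛)*5)*(-10) = -5 + (5/456)*(-10) = -5 - 25/228 = -1165/228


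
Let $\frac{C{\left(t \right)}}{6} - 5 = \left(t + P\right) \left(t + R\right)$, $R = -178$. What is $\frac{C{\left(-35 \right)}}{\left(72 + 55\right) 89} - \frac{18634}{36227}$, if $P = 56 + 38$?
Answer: $- \frac{2941121546}{409473781} \approx -7.1827$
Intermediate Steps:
$P = 94$
$C{\left(t \right)} = 30 + 6 \left(-178 + t\right) \left(94 + t\right)$ ($C{\left(t \right)} = 30 + 6 \left(t + 94\right) \left(t - 178\right) = 30 + 6 \left(94 + t\right) \left(-178 + t\right) = 30 + 6 \left(-178 + t\right) \left(94 + t\right)$)
$\frac{C{\left(-35 \right)}}{\left(72 + 55\right) 89} - \frac{18634}{36227} = \frac{-100362 - -17640 + 6 \left(-35\right)^{2}}{\left(72 + 55\right) 89} - \frac{18634}{36227} = \frac{-100362 + 17640 + 6 \cdot 1225}{127 \cdot 89} - \frac{18634}{36227} = \frac{-100362 + 17640 + 7350}{11303} - \frac{18634}{36227} = \left(-75372\right) \frac{1}{11303} - \frac{18634}{36227} = - \frac{75372}{11303} - \frac{18634}{36227} = - \frac{2941121546}{409473781}$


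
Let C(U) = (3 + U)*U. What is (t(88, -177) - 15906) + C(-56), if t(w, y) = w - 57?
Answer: -12907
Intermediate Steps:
t(w, y) = -57 + w
C(U) = U*(3 + U)
(t(88, -177) - 15906) + C(-56) = ((-57 + 88) - 15906) - 56*(3 - 56) = (31 - 15906) - 56*(-53) = -15875 + 2968 = -12907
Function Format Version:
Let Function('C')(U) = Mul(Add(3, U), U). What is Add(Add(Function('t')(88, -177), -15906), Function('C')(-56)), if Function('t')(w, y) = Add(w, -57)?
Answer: -12907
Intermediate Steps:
Function('t')(w, y) = Add(-57, w)
Function('C')(U) = Mul(U, Add(3, U))
Add(Add(Function('t')(88, -177), -15906), Function('C')(-56)) = Add(Add(Add(-57, 88), -15906), Mul(-56, Add(3, -56))) = Add(Add(31, -15906), Mul(-56, -53)) = Add(-15875, 2968) = -12907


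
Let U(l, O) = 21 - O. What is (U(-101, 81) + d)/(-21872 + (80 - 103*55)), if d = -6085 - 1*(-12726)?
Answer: -6581/27457 ≈ -0.23968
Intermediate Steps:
d = 6641 (d = -6085 + 12726 = 6641)
(U(-101, 81) + d)/(-21872 + (80 - 103*55)) = ((21 - 1*81) + 6641)/(-21872 + (80 - 103*55)) = ((21 - 81) + 6641)/(-21872 + (80 - 5665)) = (-60 + 6641)/(-21872 - 5585) = 6581/(-27457) = 6581*(-1/27457) = -6581/27457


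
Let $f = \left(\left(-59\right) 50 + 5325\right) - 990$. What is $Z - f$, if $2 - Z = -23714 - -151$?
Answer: $22180$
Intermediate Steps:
$Z = 23565$ ($Z = 2 - \left(-23714 - -151\right) = 2 - \left(-23714 + 151\right) = 2 - -23563 = 2 + 23563 = 23565$)
$f = 1385$ ($f = \left(-2950 + 5325\right) - 990 = 2375 - 990 = 1385$)
$Z - f = 23565 - 1385 = 22180$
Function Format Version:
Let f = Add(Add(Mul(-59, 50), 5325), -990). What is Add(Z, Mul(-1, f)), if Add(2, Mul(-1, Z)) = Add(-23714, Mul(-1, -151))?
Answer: 22180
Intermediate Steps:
Z = 23565 (Z = Add(2, Mul(-1, Add(-23714, Mul(-1, -151)))) = Add(2, Mul(-1, Add(-23714, 151))) = Add(2, Mul(-1, -23563)) = Add(2, 23563) = 23565)
f = 1385 (f = Add(Add(-2950, 5325), -990) = Add(2375, -990) = 1385)
Add(Z, Mul(-1, f)) = Add(23565, Mul(-1, 1385)) = Add(23565, -1385) = 22180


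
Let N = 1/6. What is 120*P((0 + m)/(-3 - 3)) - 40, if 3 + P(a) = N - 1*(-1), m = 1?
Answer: -260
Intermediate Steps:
N = ⅙ ≈ 0.16667
P(a) = -11/6 (P(a) = -3 + (⅙ - 1*(-1)) = -3 + (⅙ + 1) = -3 + 7/6 = -11/6)
120*P((0 + m)/(-3 - 3)) - 40 = 120*(-11/6) - 40 = -220 - 40 = -260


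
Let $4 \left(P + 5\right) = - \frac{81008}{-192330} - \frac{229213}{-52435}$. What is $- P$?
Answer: $\frac{15336428023}{4033929420} \approx 3.8019$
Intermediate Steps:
$P = - \frac{15336428023}{4033929420}$ ($P = -5 + \frac{- \frac{81008}{-192330} - \frac{229213}{-52435}}{4} = -5 + \frac{\left(-81008\right) \left(- \frac{1}{192330}\right) - - \frac{229213}{52435}}{4} = -5 + \frac{\frac{40504}{96165} + \frac{229213}{52435}}{4} = -5 + \frac{1}{4} \cdot \frac{4833219077}{1008482355} = -5 + \frac{4833219077}{4033929420} = - \frac{15336428023}{4033929420} \approx -3.8019$)
$- P = \left(-1\right) \left(- \frac{15336428023}{4033929420}\right) = \frac{15336428023}{4033929420}$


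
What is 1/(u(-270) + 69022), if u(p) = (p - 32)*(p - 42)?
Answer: 1/163246 ≈ 6.1257e-6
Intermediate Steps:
u(p) = (-42 + p)*(-32 + p) (u(p) = (-32 + p)*(-42 + p) = (-42 + p)*(-32 + p))
1/(u(-270) + 69022) = 1/((1344 + (-270)**2 - 74*(-270)) + 69022) = 1/((1344 + 72900 + 19980) + 69022) = 1/(94224 + 69022) = 1/163246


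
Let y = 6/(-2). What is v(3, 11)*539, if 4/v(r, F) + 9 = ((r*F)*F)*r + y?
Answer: 2156/1077 ≈ 2.0019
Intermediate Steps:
y = -3 (y = 6*(-½) = -3)
v(r, F) = 4/(-12 + F²*r²) (v(r, F) = 4/(-9 + (((r*F)*F)*r - 3)) = 4/(-9 + (((F*r)*F)*r - 3)) = 4/(-9 + ((r*F²)*r - 3)) = 4/(-9 + (F²*r² - 3)) = 4/(-9 + (-3 + F²*r²)) = 4/(-12 + F²*r²))
v(3, 11)*539 = (4/(-12 + 11²*3²))*539 = (4/(-12 + 121*9))*539 = (4/(-12 + 1089))*539 = (4/1077)*539 = 2156/1077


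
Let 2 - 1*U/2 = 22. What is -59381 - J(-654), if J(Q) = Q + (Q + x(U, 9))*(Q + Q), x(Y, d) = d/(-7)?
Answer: -6410885/7 ≈ -9.1584e+5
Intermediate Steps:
U = -40 (U = 4 - 2*22 = 4 - 44 = -40)
x(Y, d) = -d/7 (x(Y, d) = d*(-⅐) = -d/7)
J(Q) = Q + 2*Q*(-9/7 + Q) (J(Q) = Q + (Q - ⅐*9)*(Q + Q) = Q + (Q - 9/7)*(2*Q) = Q + (-9/7 + Q)*(2*Q) = Q + 2*Q*(-9/7 + Q))
-59381 - J(-654) = -59381 - (-654)*(-11 + 14*(-654))/7 = -59381 - (-654)*(-11 - 9156)/7 = -59381 - (-654)*(-9167)/7 = -59381 - 1*5995218/7 = -59381 - 5995218/7 = -6410885/7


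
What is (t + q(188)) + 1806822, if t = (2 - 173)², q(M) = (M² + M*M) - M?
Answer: 1906563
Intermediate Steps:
q(M) = -M + 2*M² (q(M) = (M² + M²) - M = 2*M² - M = -M + 2*M²)
t = 29241 (t = (-171)² = 29241)
(t + q(188)) + 1806822 = (29241 + 188*(-1 + 2*188)) + 1806822 = (29241 + 188*(-1 + 376)) + 1806822 = (29241 + 188*375) + 1806822 = (29241 + 70500) + 1806822 = 99741 + 1806822 = 1906563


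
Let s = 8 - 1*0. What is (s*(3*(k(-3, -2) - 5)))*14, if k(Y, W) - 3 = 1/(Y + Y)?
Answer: -728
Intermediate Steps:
s = 8 (s = 8 + 0 = 8)
k(Y, W) = 3 + 1/(2*Y) (k(Y, W) = 3 + 1/(Y + Y) = 3 + 1/(2*Y))
(s*(3*(k(-3, -2) - 5)))*14 = (8*(3*((3 + (½)/(-3)) - 5)))*14 = (8*(3*((3 + (½)*(-⅓)) - 5)))*14 = (8*(3*((3 - ⅙) - 5)))*14 = (8*(3*(17/6 - 5)))*14 = (8*(3*(-13/6)))*14 = (8*(-13/2))*14 = -52*14 = -728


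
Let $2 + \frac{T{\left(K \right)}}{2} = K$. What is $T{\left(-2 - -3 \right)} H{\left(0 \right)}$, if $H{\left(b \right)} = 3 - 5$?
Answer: $4$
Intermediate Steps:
$T{\left(K \right)} = -4 + 2 K$
$H{\left(b \right)} = -2$ ($H{\left(b \right)} = 3 - 5 = -2$)
$T{\left(-2 - -3 \right)} H{\left(0 \right)} = \left(-4 + 2 \left(-2 - -3\right)\right) \left(-2\right) = \left(-4 + 2 \left(-2 + 3\right)\right) \left(-2\right) = \left(-4 + 2 \cdot 1\right) \left(-2\right) = \left(-4 + 2\right) \left(-2\right) = \left(-2\right) \left(-2\right) = 4$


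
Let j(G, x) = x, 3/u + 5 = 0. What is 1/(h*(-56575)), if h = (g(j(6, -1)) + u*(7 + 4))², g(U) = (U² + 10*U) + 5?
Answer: -1/6356767 ≈ -1.5731e-7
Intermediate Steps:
u = -⅗ (u = 3/(-5 + 0) = 3/(-5) = 3*(-⅕) = -⅗ ≈ -0.60000)
g(U) = 5 + U² + 10*U
h = 2809/25 (h = ((5 + (-1)² + 10*(-1)) - 3*(7 + 4)/5)² = ((5 + 1 - 10) - ⅗*11)² = (-4 - 33/5)² = (-53/5)² = 2809/25 ≈ 112.36)
1/(h*(-56575)) = 1/((2809/25)*(-56575)) = (25/2809)*(-1/56575) = -1/6356767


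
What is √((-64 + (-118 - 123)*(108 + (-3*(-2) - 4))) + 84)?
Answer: I*√26490 ≈ 162.76*I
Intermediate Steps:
√((-64 + (-118 - 123)*(108 + (-3*(-2) - 4))) + 84) = √((-64 - 241*(108 + (6 - 4))) + 84) = √((-64 - 241*(108 + 2)) + 84) = √((-64 - 241*110) + 84) = √((-64 - 26510) + 84) = √(-26574 + 84) = √(-26490) = I*√26490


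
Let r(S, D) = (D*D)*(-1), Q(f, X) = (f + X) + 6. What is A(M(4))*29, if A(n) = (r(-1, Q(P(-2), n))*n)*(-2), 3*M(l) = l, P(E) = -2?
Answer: 59392/27 ≈ 2199.7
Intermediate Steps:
M(l) = l/3
Q(f, X) = 6 + X + f (Q(f, X) = (X + f) + 6 = 6 + X + f)
r(S, D) = -D² (r(S, D) = D²*(-1) = -D²)
A(n) = 2*n*(4 + n)² (A(n) = ((-(6 + n - 2)²)*n)*(-2) = ((-(4 + n)²)*n)*(-2) = -n*(4 + n)²*(-2) = 2*n*(4 + n)²)
A(M(4))*29 = (2*((⅓)*4)*(4 + (⅓)*4)²)*29 = (2*(4/3)*(4 + 4/3)²)*29 = (2*(4/3)*(16/3)²)*29 = (2*(4/3)*(256/9))*29 = (2048/27)*29 = 59392/27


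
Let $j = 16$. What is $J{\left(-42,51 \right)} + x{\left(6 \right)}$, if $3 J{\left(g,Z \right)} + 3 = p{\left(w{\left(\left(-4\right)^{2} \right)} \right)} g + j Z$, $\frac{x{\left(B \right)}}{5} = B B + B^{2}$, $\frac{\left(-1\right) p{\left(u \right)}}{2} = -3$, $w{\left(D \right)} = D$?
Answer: $547$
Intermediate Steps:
$p{\left(u \right)} = 6$ ($p{\left(u \right)} = \left(-2\right) \left(-3\right) = 6$)
$x{\left(B \right)} = 10 B^{2}$ ($x{\left(B \right)} = 5 \left(B B + B^{2}\right) = 5 \left(B^{2} + B^{2}\right) = 5 \cdot 2 B^{2} = 10 B^{2}$)
$J{\left(g,Z \right)} = -1 + 2 g + \frac{16 Z}{3}$ ($J{\left(g,Z \right)} = -1 + \frac{6 g + 16 Z}{3} = -1 + \left(2 g + \frac{16 Z}{3}\right) = -1 + 2 g + \frac{16 Z}{3}$)
$J{\left(-42,51 \right)} + x{\left(6 \right)} = \left(-1 + 2 \left(-42\right) + \frac{16}{3} \cdot 51\right) + 10 \cdot 6^{2} = \left(-1 - 84 + 272\right) + 10 \cdot 36 = 187 + 360 = 547$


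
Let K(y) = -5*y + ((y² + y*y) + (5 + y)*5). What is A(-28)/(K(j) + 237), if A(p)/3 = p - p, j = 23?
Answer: 0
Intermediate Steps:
A(p) = 0 (A(p) = 3*(p - p) = 3*0 = 0)
K(y) = 25 + 2*y² (K(y) = -5*y + ((y² + y²) + (25 + 5*y)) = -5*y + (2*y² + (25 + 5*y)) = -5*y + (25 + 2*y² + 5*y) = 25 + 2*y²)
A(-28)/(K(j) + 237) = 0/((25 + 2*23²) + 237) = 0/((25 + 2*529) + 237) = 0/((25 + 1058) + 237) = 0/(1083 + 237) = 0/1320 = 0*(1/1320) = 0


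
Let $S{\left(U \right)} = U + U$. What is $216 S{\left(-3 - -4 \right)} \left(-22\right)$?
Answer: $-9504$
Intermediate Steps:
$S{\left(U \right)} = 2 U$
$216 S{\left(-3 - -4 \right)} \left(-22\right) = 216 \cdot 2 \left(-3 - -4\right) \left(-22\right) = 216 \cdot 2 \left(-3 + 4\right) \left(-22\right) = 216 \cdot 2 \cdot 1 \left(-22\right) = 216 \cdot 2 \left(-22\right) = 432 \left(-22\right) = -9504$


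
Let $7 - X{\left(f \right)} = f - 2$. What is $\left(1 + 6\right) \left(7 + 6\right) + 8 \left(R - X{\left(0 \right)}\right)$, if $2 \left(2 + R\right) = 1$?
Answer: $7$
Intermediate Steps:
$X{\left(f \right)} = 9 - f$ ($X{\left(f \right)} = 7 - \left(f - 2\right) = 7 - \left(-2 + f\right) = 9 - f$)
$R = - \frac{3}{2}$ ($R = -2 + \frac{1}{2} \cdot 1 = -2 + \frac{1}{2} = - \frac{3}{2} \approx -1.5$)
$\left(1 + 6\right) \left(7 + 6\right) + 8 \left(R - X{\left(0 \right)}\right) = \left(1 + 6\right) \left(7 + 6\right) + 8 \left(- \frac{3}{2} - \left(9 - 0\right)\right) = 7 \cdot 13 + 8 \left(- \frac{3}{2} - \left(9 + 0\right)\right) = 91 + 8 \left(- \frac{3}{2} - 9\right) = 91 + 8 \left(- \frac{21}{2}\right) = 91 - 84 = 7$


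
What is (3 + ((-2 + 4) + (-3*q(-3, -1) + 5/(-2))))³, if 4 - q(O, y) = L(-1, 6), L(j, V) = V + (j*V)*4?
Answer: -2048383/8 ≈ -2.5605e+5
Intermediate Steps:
L(j, V) = V + 4*V*j (L(j, V) = V + (V*j)*4 = V + 4*V*j)
q(O, y) = 22 (q(O, y) = 4 - 6*(1 + 4*(-1)) = 4 - 6*(1 - 4) = 4 - 6*(-3) = 4 - 1*(-18) = 4 + 18 = 22)
(3 + ((-2 + 4) + (-3*q(-3, -1) + 5/(-2))))³ = (3 + ((-2 + 4) + (-3*22 + 5/(-2))))³ = (3 + (2 + (-66 + 5*(-½))))³ = (3 + (2 + (-66 - 5/2)))³ = (3 + (2 - 137/2))³ = (3 - 133/2)³ = (-127/2)³ = -2048383/8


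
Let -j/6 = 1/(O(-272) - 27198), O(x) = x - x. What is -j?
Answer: -1/4533 ≈ -0.00022060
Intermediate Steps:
O(x) = 0
j = 1/4533 (j = -6/(0 - 27198) = -6/(-27198) = -6*(-1/27198) = 1/4533 ≈ 0.00022060)
-j = -1*1/4533 = -1/4533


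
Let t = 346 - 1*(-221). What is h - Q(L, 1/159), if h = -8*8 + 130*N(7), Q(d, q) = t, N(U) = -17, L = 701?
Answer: -2841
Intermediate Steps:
t = 567 (t = 346 + 221 = 567)
Q(d, q) = 567
h = -2274 (h = -8*8 + 130*(-17) = -64 - 2210 = -2274)
h - Q(L, 1/159) = -2274 - 1*567 = -2274 - 567 = -2841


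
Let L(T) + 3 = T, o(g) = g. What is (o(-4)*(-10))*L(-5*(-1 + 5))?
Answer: -920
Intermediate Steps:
L(T) = -3 + T
(o(-4)*(-10))*L(-5*(-1 + 5)) = (-4*(-10))*(-3 - 5*(-1 + 5)) = 40*(-3 - 5*4) = 40*(-3 - 20) = 40*(-23) = -920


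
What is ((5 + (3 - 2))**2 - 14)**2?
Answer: 484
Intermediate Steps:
((5 + (3 - 2))**2 - 14)**2 = ((5 + 1)**2 - 14)**2 = (6**2 - 14)**2 = (36 - 14)**2 = 22**2 = 484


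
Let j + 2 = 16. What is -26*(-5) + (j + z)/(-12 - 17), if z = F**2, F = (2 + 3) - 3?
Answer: 3752/29 ≈ 129.38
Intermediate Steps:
j = 14 (j = -2 + 16 = 14)
F = 2 (F = 5 - 3 = 2)
z = 4 (z = 2**2 = 4)
-26*(-5) + (j + z)/(-12 - 17) = -26*(-5) + (14 + 4)/(-12 - 17) = 130 + 18/(-29) = 130 + 18*(-1/29) = 130 - 18/29 = 3752/29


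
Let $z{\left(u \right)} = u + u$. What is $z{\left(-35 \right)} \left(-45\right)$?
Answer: $3150$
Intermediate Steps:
$z{\left(u \right)} = 2 u$
$z{\left(-35 \right)} \left(-45\right) = 2 \left(-35\right) \left(-45\right) = \left(-70\right) \left(-45\right) = 3150$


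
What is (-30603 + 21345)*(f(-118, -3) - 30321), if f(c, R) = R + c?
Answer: 281832036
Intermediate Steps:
(-30603 + 21345)*(f(-118, -3) - 30321) = (-30603 + 21345)*((-3 - 118) - 30321) = -9258*(-121 - 30321) = -9258*(-30442) = 281832036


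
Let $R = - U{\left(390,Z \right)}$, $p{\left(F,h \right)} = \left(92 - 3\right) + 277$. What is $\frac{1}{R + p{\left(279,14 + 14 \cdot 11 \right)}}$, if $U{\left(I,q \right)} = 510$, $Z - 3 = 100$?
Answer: $- \frac{1}{144} \approx -0.0069444$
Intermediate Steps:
$Z = 103$ ($Z = 3 + 100 = 103$)
$p{\left(F,h \right)} = 366$ ($p{\left(F,h \right)} = 89 + 277 = 366$)
$R = -510$ ($R = \left(-1\right) 510 = -510$)
$\frac{1}{R + p{\left(279,14 + 14 \cdot 11 \right)}} = \frac{1}{-510 + 366} = \frac{1}{-144} = - \frac{1}{144}$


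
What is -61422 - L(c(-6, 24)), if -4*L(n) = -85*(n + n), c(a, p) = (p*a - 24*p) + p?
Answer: -31842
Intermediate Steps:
c(a, p) = -23*p + a*p (c(a, p) = (a*p - 24*p) + p = (-24*p + a*p) + p = -23*p + a*p)
L(n) = 85*n/2 (L(n) = -(-85)*(n + n)/4 = -(-85)*2*n/4 = -(-85)*n/2 = 85*n/2)
-61422 - L(c(-6, 24)) = -61422 - 85*24*(-23 - 6)/2 = -61422 - 85*24*(-29)/2 = -61422 - 85*(-696)/2 = -61422 - 1*(-29580) = -61422 + 29580 = -31842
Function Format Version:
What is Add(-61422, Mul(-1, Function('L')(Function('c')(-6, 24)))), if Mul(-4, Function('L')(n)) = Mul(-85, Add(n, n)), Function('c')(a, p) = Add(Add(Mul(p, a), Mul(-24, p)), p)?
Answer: -31842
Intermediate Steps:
Function('c')(a, p) = Add(Mul(-23, p), Mul(a, p)) (Function('c')(a, p) = Add(Add(Mul(a, p), Mul(-24, p)), p) = Add(Add(Mul(-24, p), Mul(a, p)), p) = Add(Mul(-23, p), Mul(a, p)))
Function('L')(n) = Mul(Rational(85, 2), n) (Function('L')(n) = Mul(Rational(-1, 4), Mul(-85, Add(n, n))) = Mul(Rational(-1, 4), Mul(-85, Mul(2, n))) = Mul(Rational(-1, 4), Mul(-170, n)) = Mul(Rational(85, 2), n))
Add(-61422, Mul(-1, Function('L')(Function('c')(-6, 24)))) = Add(-61422, Mul(-1, Mul(Rational(85, 2), Mul(24, Add(-23, -6))))) = Add(-61422, Mul(-1, Mul(Rational(85, 2), Mul(24, -29)))) = Add(-61422, Mul(-1, Mul(Rational(85, 2), -696))) = Add(-61422, Mul(-1, -29580)) = Add(-61422, 29580) = -31842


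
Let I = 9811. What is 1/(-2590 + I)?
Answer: 1/7221 ≈ 0.00013848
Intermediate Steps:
1/(-2590 + I) = 1/(-2590 + 9811) = 1/7221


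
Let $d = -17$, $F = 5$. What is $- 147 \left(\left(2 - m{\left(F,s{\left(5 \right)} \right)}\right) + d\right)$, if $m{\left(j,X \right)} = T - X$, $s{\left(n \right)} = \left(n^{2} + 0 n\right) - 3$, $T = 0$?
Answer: $-1029$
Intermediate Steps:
$s{\left(n \right)} = -3 + n^{2}$ ($s{\left(n \right)} = \left(n^{2} + 0\right) - 3 = n^{2} - 3 = -3 + n^{2}$)
$m{\left(j,X \right)} = - X$ ($m{\left(j,X \right)} = 0 - X = - X$)
$- 147 \left(\left(2 - m{\left(F,s{\left(5 \right)} \right)}\right) + d\right) = - 147 \left(\left(2 - - (-3 + 5^{2})\right) - 17\right) = - 147 \left(\left(2 - - (-3 + 25)\right) - 17\right) = - 147 \left(\left(2 - \left(-1\right) 22\right) - 17\right) = - 147 \left(\left(2 - -22\right) - 17\right) = - 147 \left(\left(2 + 22\right) - 17\right) = - 147 \left(24 - 17\right) = \left(-147\right) 7 = -1029$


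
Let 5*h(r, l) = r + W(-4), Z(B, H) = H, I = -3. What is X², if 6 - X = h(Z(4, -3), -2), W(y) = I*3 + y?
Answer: 2116/25 ≈ 84.640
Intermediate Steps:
W(y) = -9 + y (W(y) = -3*3 + y = -9 + y)
h(r, l) = -13/5 + r/5 (h(r, l) = (r + (-9 - 4))/5 = (r - 13)/5 = (-13 + r)/5 = -13/5 + r/5)
X = 46/5 (X = 6 - (-13/5 + (⅕)*(-3)) = 6 - (-13/5 - ⅗) = 6 - 1*(-16/5) = 6 + 16/5 = 46/5 ≈ 9.2000)
X² = (46/5)² = 2116/25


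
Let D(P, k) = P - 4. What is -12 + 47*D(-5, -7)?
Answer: -435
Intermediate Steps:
D(P, k) = -4 + P
-12 + 47*D(-5, -7) = -12 + 47*(-4 - 5) = -12 + 47*(-9) = -12 - 423 = -435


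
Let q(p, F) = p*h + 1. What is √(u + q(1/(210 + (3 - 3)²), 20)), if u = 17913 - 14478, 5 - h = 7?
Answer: √37881795/105 ≈ 58.617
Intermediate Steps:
h = -2 (h = 5 - 1*7 = 5 - 7 = -2)
q(p, F) = 1 - 2*p (q(p, F) = p*(-2) + 1 = -2*p + 1 = 1 - 2*p)
u = 3435
√(u + q(1/(210 + (3 - 3)²), 20)) = √(3435 + (1 - 2/(210 + (3 - 3)²))) = √(3435 + (1 - 2/(210 + 0²))) = √(3435 + (1 - 2/(210 + 0))) = √(3435 + (1 - 2/210)) = √(3435 + (1 - 2*1/210)) = √(3435 + (1 - 1/105)) = √(3435 + 104/105) = √(360779/105) = √37881795/105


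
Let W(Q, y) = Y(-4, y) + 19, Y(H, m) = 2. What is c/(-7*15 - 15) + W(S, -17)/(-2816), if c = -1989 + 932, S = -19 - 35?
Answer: 371749/42240 ≈ 8.8009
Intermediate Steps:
S = -54
W(Q, y) = 21 (W(Q, y) = 2 + 19 = 21)
c = -1057
c/(-7*15 - 15) + W(S, -17)/(-2816) = -1057/(-7*15 - 15) + 21/(-2816) = -1057/(-105 - 15) + 21*(-1/2816) = -1057/(-120) - 21/2816 = -1057*(-1/120) - 21/2816 = 1057/120 - 21/2816 = 371749/42240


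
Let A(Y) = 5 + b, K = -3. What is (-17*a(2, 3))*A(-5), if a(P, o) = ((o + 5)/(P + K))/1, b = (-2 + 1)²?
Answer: 816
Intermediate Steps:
b = 1 (b = (-1)² = 1)
a(P, o) = (5 + o)/(-3 + P) (a(P, o) = ((o + 5)/(P - 3))/1 = ((5 + o)/(-3 + P))*1 = (5 + o)/(-3 + P))
A(Y) = 6 (A(Y) = 5 + 1 = 6)
(-17*a(2, 3))*A(-5) = -17*(5 + 3)/(-3 + 2)*6 = -17*8/(-1)*6 = -(-17)*8*6 = -17*(-8)*6 = 136*6 = 816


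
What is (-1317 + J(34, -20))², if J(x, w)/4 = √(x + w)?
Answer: 1734713 - 10536*√14 ≈ 1.6953e+6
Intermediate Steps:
J(x, w) = 4*√(w + x) (J(x, w) = 4*√(x + w) = 4*√(w + x))
(-1317 + J(34, -20))² = (-1317 + 4*√(-20 + 34))² = (-1317 + 4*√14)²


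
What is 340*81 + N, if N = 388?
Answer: 27928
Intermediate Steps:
340*81 + N = 340*81 + 388 = 27540 + 388 = 27928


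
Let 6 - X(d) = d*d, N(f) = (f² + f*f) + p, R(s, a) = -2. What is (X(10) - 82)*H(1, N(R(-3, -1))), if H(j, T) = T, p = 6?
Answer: -2464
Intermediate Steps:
N(f) = 6 + 2*f² (N(f) = (f² + f*f) + 6 = (f² + f²) + 6 = 2*f² + 6 = 6 + 2*f²)
X(d) = 6 - d² (X(d) = 6 - d*d = 6 - d²)
(X(10) - 82)*H(1, N(R(-3, -1))) = ((6 - 1*10²) - 82)*(6 + 2*(-2)²) = ((6 - 1*100) - 82)*(6 + 2*4) = ((6 - 100) - 82)*(6 + 8) = (-94 - 82)*14 = -176*14 = -2464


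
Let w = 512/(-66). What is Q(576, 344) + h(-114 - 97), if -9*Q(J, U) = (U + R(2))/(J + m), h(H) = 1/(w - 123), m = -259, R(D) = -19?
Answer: -1496524/12310695 ≈ -0.12156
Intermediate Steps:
w = -256/33 (w = 512*(-1/66) = -256/33 ≈ -7.7576)
h(H) = -33/4315 (h(H) = 1/(-256/33 - 123) = 1/(-4315/33) = -33/4315)
Q(J, U) = -(-19 + U)/(9*(-259 + J)) (Q(J, U) = -(U - 19)/(9*(J - 259)) = -(-19 + U)/(9*(-259 + J)))
Q(576, 344) + h(-114 - 97) = (19 - 1*344)/(9*(-259 + 576)) - 33/4315 = (⅑)*(19 - 344)/317 - 33/4315 = (⅑)*(1/317)*(-325) - 33/4315 = -325/2853 - 33/4315 = -1496524/12310695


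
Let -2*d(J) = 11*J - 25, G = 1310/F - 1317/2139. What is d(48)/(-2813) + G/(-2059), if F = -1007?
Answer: 25908576565/286798632986 ≈ 0.090337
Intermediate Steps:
G = -1376103/717991 (G = 1310/(-1007) - 1317/2139 = 1310*(-1/1007) - 1317*1/2139 = -1310/1007 - 439/713 = -1376103/717991 ≈ -1.9166)
d(J) = 25/2 - 11*J/2 (d(J) = -(11*J - 25)/2 = -(-25 + 11*J)/2 = 25/2 - 11*J/2)
d(48)/(-2813) + G/(-2059) = (25/2 - 11/2*48)/(-2813) - 1376103/717991/(-2059) = (25/2 - 264)*(-1/2813) - 1376103/717991*(-1/2059) = -503/2*(-1/2813) + 1376103/1478343469 = 503/5626 + 1376103/1478343469 = 25908576565/286798632986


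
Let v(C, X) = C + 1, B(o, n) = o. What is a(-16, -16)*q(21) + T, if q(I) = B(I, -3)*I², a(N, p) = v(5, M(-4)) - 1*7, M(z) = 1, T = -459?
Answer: -9720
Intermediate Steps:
v(C, X) = 1 + C
a(N, p) = -1 (a(N, p) = (1 + 5) - 1*7 = 6 - 7 = -1)
q(I) = I³ (q(I) = I*I² = I³)
a(-16, -16)*q(21) + T = -1*21³ - 459 = -1*9261 - 459 = -9261 - 459 = -9720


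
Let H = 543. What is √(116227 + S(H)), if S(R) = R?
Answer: √116770 ≈ 341.72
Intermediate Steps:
√(116227 + S(H)) = √(116227 + 543) = √116770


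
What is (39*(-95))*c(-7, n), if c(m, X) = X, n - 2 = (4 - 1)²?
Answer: -40755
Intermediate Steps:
n = 11 (n = 2 + (4 - 1)² = 2 + 3² = 2 + 9 = 11)
(39*(-95))*c(-7, n) = (39*(-95))*11 = -3705*11 = -40755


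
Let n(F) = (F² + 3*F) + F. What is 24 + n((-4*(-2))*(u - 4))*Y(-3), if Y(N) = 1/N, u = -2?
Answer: -680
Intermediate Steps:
n(F) = F² + 4*F
Y(N) = 1/N
24 + n((-4*(-2))*(u - 4))*Y(-3) = 24 + (((-4*(-2))*(-2 - 4))*(4 + (-4*(-2))*(-2 - 4)))/(-3) = 24 + ((8*(-6))*(4 + 8*(-6)))*(-⅓) = 24 - 48*(4 - 48)*(-⅓) = 24 - 48*(-44)*(-⅓) = 24 + 2112*(-⅓) = 24 - 704 = -680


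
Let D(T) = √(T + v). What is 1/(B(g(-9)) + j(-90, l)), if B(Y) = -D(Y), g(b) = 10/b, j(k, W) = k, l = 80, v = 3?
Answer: -810/72883 + 3*√17/72883 ≈ -0.010944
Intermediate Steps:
D(T) = √(3 + T) (D(T) = √(T + 3) = √(3 + T))
B(Y) = -√(3 + Y)
1/(B(g(-9)) + j(-90, l)) = 1/(-√(3 + 10/(-9)) - 90) = 1/(-√(3 + 10*(-⅑)) - 90) = 1/(-√(3 - 10/9) - 90) = 1/(-√(17/9) - 90) = 1/(-√17/3 - 90) = 1/(-90 - √17/3)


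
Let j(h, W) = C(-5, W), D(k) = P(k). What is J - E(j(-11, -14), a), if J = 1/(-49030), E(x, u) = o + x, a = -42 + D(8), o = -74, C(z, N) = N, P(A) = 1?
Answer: 4314639/49030 ≈ 88.000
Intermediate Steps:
D(k) = 1
j(h, W) = W
a = -41 (a = -42 + 1 = -41)
E(x, u) = -74 + x
J = -1/49030 ≈ -2.0396e-5
J - E(j(-11, -14), a) = -1/49030 - (-74 - 14) = -1/49030 - 1*(-88) = -1/49030 + 88 = 4314639/49030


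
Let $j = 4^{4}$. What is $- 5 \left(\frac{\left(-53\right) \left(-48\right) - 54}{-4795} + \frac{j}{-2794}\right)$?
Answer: $\frac{4092290}{1339723} \approx 3.0546$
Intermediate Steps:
$j = 256$
$- 5 \left(\frac{\left(-53\right) \left(-48\right) - 54}{-4795} + \frac{j}{-2794}\right) = - 5 \left(\frac{\left(-53\right) \left(-48\right) - 54}{-4795} + \frac{256}{-2794}\right) = - 5 \left(\left(2544 - 54\right) \left(- \frac{1}{4795}\right) + 256 \left(- \frac{1}{2794}\right)\right) = - 5 \left(2490 \left(- \frac{1}{4795}\right) - \frac{128}{1397}\right) = - 5 \left(- \frac{498}{959} - \frac{128}{1397}\right) = \left(-5\right) \left(- \frac{818458}{1339723}\right) = \frac{4092290}{1339723}$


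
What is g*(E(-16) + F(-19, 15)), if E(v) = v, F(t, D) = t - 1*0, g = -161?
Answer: 5635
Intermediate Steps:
F(t, D) = t (F(t, D) = t + 0 = t)
g*(E(-16) + F(-19, 15)) = -161*(-16 - 19) = -161*(-35) = 5635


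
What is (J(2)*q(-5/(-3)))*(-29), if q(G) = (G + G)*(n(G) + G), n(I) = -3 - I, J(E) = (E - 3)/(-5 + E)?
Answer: 290/3 ≈ 96.667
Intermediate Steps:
J(E) = (-3 + E)/(-5 + E)
q(G) = -6*G (q(G) = (G + G)*((-3 - G) + G) = (2*G)*(-3) = -6*G)
(J(2)*q(-5/(-3)))*(-29) = (((-3 + 2)/(-5 + 2))*(-(-30)/(-3)))*(-29) = ((-1/(-3))*(-(-30)*(-1)/3))*(-29) = ((-1/3*(-1))*(-6*5/3))*(-29) = ((1/3)*(-10))*(-29) = -10/3*(-29) = 290/3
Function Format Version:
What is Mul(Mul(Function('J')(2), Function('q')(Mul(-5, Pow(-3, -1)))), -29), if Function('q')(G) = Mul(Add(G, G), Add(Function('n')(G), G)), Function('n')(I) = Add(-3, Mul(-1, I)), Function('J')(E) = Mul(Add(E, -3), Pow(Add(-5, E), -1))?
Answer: Rational(290, 3) ≈ 96.667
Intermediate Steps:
Function('J')(E) = Mul(Pow(Add(-5, E), -1), Add(-3, E)) (Function('J')(E) = Mul(Add(-3, E), Pow(Add(-5, E), -1)) = Mul(Pow(Add(-5, E), -1), Add(-3, E)))
Function('q')(G) = Mul(-6, G) (Function('q')(G) = Mul(Add(G, G), Add(Add(-3, Mul(-1, G)), G)) = Mul(Mul(2, G), -3) = Mul(-6, G))
Mul(Mul(Function('J')(2), Function('q')(Mul(-5, Pow(-3, -1)))), -29) = Mul(Mul(Mul(Pow(Add(-5, 2), -1), Add(-3, 2)), Mul(-6, Mul(-5, Pow(-3, -1)))), -29) = Mul(Mul(Mul(Pow(-3, -1), -1), Mul(-6, Mul(-5, Rational(-1, 3)))), -29) = Mul(Mul(Mul(Rational(-1, 3), -1), Mul(-6, Rational(5, 3))), -29) = Mul(Mul(Rational(1, 3), -10), -29) = Mul(Rational(-10, 3), -29) = Rational(290, 3)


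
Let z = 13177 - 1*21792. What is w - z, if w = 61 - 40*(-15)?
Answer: 9276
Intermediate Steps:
w = 661 (w = 61 + 600 = 661)
z = -8615 (z = 13177 - 21792 = -8615)
w - z = 661 - 1*(-8615) = 661 + 8615 = 9276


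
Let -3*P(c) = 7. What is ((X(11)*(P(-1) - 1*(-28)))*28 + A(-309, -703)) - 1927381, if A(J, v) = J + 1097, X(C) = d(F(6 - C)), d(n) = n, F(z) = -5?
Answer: -5790559/3 ≈ -1.9302e+6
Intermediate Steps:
P(c) = -7/3 (P(c) = -⅓*7 = -7/3)
X(C) = -5
A(J, v) = 1097 + J
((X(11)*(P(-1) - 1*(-28)))*28 + A(-309, -703)) - 1927381 = (-5*(-7/3 - 1*(-28))*28 + (1097 - 309)) - 1927381 = (-5*(-7/3 + 28)*28 + 788) - 1927381 = (-5*77/3*28 + 788) - 1927381 = (-385/3*28 + 788) - 1927381 = (-10780/3 + 788) - 1927381 = -8416/3 - 1927381 = -5790559/3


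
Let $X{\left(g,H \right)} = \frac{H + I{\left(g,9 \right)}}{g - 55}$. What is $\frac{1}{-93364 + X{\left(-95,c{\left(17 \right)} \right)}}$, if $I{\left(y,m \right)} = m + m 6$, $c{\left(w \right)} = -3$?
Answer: $- \frac{5}{466822} \approx -1.0711 \cdot 10^{-5}$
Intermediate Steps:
$I{\left(y,m \right)} = 7 m$ ($I{\left(y,m \right)} = m + 6 m = 7 m$)
$X{\left(g,H \right)} = \frac{63 + H}{-55 + g}$ ($X{\left(g,H \right)} = \frac{H + 7 \cdot 9}{g - 55} = \frac{H + 63}{-55 + g} = \frac{63 + H}{-55 + g}$)
$\frac{1}{-93364 + X{\left(-95,c{\left(17 \right)} \right)}} = \frac{1}{-93364 + \frac{63 - 3}{-55 - 95}} = \frac{1}{-93364 + \frac{1}{-150} \cdot 60} = \frac{1}{-93364 - \frac{2}{5}} = \frac{1}{- \frac{466822}{5}} = - \frac{5}{466822}$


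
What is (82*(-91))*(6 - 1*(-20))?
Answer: -194012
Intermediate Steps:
(82*(-91))*(6 - 1*(-20)) = -7462*(6 + 20) = -7462*26 = -194012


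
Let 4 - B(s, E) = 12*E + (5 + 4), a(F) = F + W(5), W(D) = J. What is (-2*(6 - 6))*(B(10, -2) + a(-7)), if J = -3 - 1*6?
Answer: 0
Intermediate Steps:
J = -9 (J = -3 - 6 = -9)
W(D) = -9
a(F) = -9 + F (a(F) = F - 9 = -9 + F)
B(s, E) = -5 - 12*E (B(s, E) = 4 - (12*E + (5 + 4)) = 4 - (12*E + 9) = 4 - (9 + 12*E) = 4 + (-9 - 12*E) = -5 - 12*E)
(-2*(6 - 6))*(B(10, -2) + a(-7)) = (-2*(6 - 6))*((-5 - 12*(-2)) + (-9 - 7)) = (-2*0)*((-5 + 24) - 16) = 0*(19 - 16) = 0*3 = 0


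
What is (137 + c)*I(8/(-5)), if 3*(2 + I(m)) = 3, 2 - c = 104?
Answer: -35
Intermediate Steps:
c = -102 (c = 2 - 1*104 = 2 - 104 = -102)
I(m) = -1 (I(m) = -2 + (⅓)*3 = -2 + 1 = -1)
(137 + c)*I(8/(-5)) = (137 - 102)*(-1) = 35*(-1) = -35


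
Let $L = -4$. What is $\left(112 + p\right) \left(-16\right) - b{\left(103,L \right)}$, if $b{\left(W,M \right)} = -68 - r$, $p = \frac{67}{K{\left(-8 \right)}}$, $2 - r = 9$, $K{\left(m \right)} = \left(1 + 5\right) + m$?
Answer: $-1195$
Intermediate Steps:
$K{\left(m \right)} = 6 + m$
$r = -7$ ($r = 2 - 9 = -7$)
$p = - \frac{67}{2}$ ($p = \frac{67}{6 - 8} = \frac{67}{-2} = 67 \left(- \frac{1}{2}\right) = - \frac{67}{2} \approx -33.5$)
$b{\left(W,M \right)} = -61$ ($b{\left(W,M \right)} = -68 - -7 = -68 + 7 = -61$)
$\left(112 + p\right) \left(-16\right) - b{\left(103,L \right)} = \left(112 - \frac{67}{2}\right) \left(-16\right) - -61 = \frac{157}{2} \left(-16\right) + 61 = -1256 + 61 = -1195$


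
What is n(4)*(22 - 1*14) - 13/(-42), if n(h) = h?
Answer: 1357/42 ≈ 32.310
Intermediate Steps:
n(4)*(22 - 1*14) - 13/(-42) = 4*(22 - 1*14) - 13/(-42) = 4*(22 - 14) - 13*(-1/42) = 4*8 + 13/42 = 32 + 13/42 = 1357/42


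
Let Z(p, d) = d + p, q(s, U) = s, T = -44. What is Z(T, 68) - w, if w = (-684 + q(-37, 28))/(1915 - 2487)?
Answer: 13007/572 ≈ 22.740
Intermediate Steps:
w = 721/572 (w = (-684 - 37)/(1915 - 2487) = -721/(-572) = -721*(-1/572) = 721/572 ≈ 1.2605)
Z(T, 68) - w = (68 - 44) - 1*721/572 = 24 - 721/572 = 13007/572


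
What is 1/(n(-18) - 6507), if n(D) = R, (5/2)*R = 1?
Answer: -5/32533 ≈ -0.00015369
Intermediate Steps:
R = ⅖ (R = (⅖)*1 = ⅖ ≈ 0.40000)
n(D) = ⅖
1/(n(-18) - 6507) = 1/(⅖ - 6507) = 1/(-32533/5) = -5/32533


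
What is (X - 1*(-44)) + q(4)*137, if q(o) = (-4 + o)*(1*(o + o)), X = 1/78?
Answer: 3433/78 ≈ 44.013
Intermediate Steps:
X = 1/78 ≈ 0.012821
q(o) = 2*o*(-4 + o) (q(o) = (-4 + o)*(1*(2*o)) = (-4 + o)*(2*o) = 2*o*(-4 + o))
(X - 1*(-44)) + q(4)*137 = (1/78 - 1*(-44)) + (2*4*(-4 + 4))*137 = (1/78 + 44) + (2*4*0)*137 = 3433/78 + 0*137 = 3433/78 + 0 = 3433/78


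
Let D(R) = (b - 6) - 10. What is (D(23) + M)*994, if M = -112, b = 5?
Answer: -122262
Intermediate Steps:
D(R) = -11 (D(R) = (5 - 6) - 10 = -1 - 10 = -11)
(D(23) + M)*994 = (-11 - 112)*994 = -123*994 = -122262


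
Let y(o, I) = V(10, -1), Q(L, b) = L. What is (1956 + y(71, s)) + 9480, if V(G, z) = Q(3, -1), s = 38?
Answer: 11439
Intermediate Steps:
V(G, z) = 3
y(o, I) = 3
(1956 + y(71, s)) + 9480 = (1956 + 3) + 9480 = 1959 + 9480 = 11439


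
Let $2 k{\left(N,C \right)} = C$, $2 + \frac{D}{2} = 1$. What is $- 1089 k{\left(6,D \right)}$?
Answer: $1089$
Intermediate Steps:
$D = -2$ ($D = -4 + 2 \cdot 1 = -4 + 2 = -2$)
$k{\left(N,C \right)} = \frac{C}{2}$
$- 1089 k{\left(6,D \right)} = - 1089 \cdot \frac{1}{2} \left(-2\right) = \left(-1089\right) \left(-1\right) = 1089$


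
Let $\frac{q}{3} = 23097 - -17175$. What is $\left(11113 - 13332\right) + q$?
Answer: $118597$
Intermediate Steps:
$q = 120816$ ($q = 3 \left(23097 - -17175\right) = 3 \left(23097 + 17175\right) = 3 \cdot 40272 = 120816$)
$\left(11113 - 13332\right) + q = \left(11113 - 13332\right) + 120816 = -2219 + 120816 = 118597$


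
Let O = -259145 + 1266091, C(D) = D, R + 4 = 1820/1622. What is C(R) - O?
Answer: -816635540/811 ≈ -1.0069e+6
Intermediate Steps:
R = -2334/811 (R = -4 + 1820/1622 = -4 + 1820*(1/1622) = -4 + 910/811 = -2334/811 ≈ -2.8779)
O = 1006946
C(R) - O = -2334/811 - 1*1006946 = -2334/811 - 1006946 = -816635540/811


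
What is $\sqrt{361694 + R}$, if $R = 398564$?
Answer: $\sqrt{760258} \approx 871.93$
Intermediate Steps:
$\sqrt{361694 + R} = \sqrt{361694 + 398564} = \sqrt{760258}$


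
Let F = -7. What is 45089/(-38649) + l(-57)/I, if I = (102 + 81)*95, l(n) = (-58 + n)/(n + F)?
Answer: -1114741785/955609408 ≈ -1.1665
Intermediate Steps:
l(n) = (-58 + n)/(-7 + n) (l(n) = (-58 + n)/(n - 7) = (-58 + n)/(-7 + n))
I = 17385 (I = 183*95 = 17385)
45089/(-38649) + l(-57)/I = 45089/(-38649) + ((-58 - 57)/(-7 - 57))/17385 = 45089*(-1/38649) + (-115/(-64))*(1/17385) = -45089/38649 - 1/64*(-115)*(1/17385) = -45089/38649 + (115/64)*(1/17385) = -45089/38649 + 23/222528 = -1114741785/955609408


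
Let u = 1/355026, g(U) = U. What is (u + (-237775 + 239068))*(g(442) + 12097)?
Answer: 5756010633641/355026 ≈ 1.6213e+7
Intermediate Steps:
u = 1/355026 ≈ 2.8167e-6
(u + (-237775 + 239068))*(g(442) + 12097) = (1/355026 + (-237775 + 239068))*(442 + 12097) = (1/355026 + 1293)*12539 = (459048619/355026)*12539 = 5756010633641/355026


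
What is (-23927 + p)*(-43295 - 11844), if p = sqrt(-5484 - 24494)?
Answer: 1319310853 - 55139*I*sqrt(29978) ≈ 1.3193e+9 - 9.5468e+6*I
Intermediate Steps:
p = I*sqrt(29978) (p = sqrt(-29978) = I*sqrt(29978) ≈ 173.14*I)
(-23927 + p)*(-43295 - 11844) = (-23927 + I*sqrt(29978))*(-43295 - 11844) = (-23927 + I*sqrt(29978))*(-55139) = 1319310853 - 55139*I*sqrt(29978)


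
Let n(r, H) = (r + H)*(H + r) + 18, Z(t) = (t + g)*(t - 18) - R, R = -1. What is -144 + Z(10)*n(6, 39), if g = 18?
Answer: -455733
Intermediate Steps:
Z(t) = 1 + (-18 + t)*(18 + t) (Z(t) = (t + 18)*(t - 18) - 1*(-1) = (18 + t)*(-18 + t) + 1 = (-18 + t)*(18 + t) + 1 = 1 + (-18 + t)*(18 + t))
n(r, H) = 18 + (H + r)**2 (n(r, H) = (H + r)*(H + r) + 18 = (H + r)**2 + 18 = 18 + (H + r)**2)
-144 + Z(10)*n(6, 39) = -144 + (-323 + 10**2)*(18 + (39 + 6)**2) = -144 + (-323 + 100)*(18 + 45**2) = -144 - 223*(18 + 2025) = -144 - 223*2043 = -144 - 455589 = -455733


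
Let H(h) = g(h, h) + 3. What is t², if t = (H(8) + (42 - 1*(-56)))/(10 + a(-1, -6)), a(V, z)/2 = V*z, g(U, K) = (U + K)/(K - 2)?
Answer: 96721/4356 ≈ 22.204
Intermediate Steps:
g(U, K) = (K + U)/(-2 + K)
a(V, z) = 2*V*z (a(V, z) = 2*(V*z) = 2*V*z)
H(h) = 3 + 2*h/(-2 + h) (H(h) = (h + h)/(-2 + h) + 3 = (2*h)/(-2 + h) + 3 = 2*h/(-2 + h) + 3 = 3 + 2*h/(-2 + h))
t = 311/66 (t = ((-6 + 5*8)/(-2 + 8) + (42 - 1*(-56)))/(10 + 2*(-1)*(-6)) = ((-6 + 40)/6 + (42 + 56))/(10 + 12) = ((⅙)*34 + 98)/22 = (17/3 + 98)*(1/22) = (311/3)*(1/22) = 311/66 ≈ 4.7121)
t² = (311/66)² = 96721/4356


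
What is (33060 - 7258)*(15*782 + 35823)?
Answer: 1226962506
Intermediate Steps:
(33060 - 7258)*(15*782 + 35823) = 25802*(11730 + 35823) = 25802*47553 = 1226962506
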